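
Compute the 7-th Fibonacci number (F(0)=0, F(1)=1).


F(n)=F(n-1)+F(n-2)
...F(5)=5, F(6)=8, F(7)=13


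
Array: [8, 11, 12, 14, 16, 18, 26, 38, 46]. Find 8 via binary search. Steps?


Search for 8:
[0,8] mid=4 arr[4]=16
[0,3] mid=1 arr[1]=11
[0,0] mid=0 arr[0]=8
Total: 3 comparisons


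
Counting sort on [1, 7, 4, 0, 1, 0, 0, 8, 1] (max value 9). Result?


Count array: [3, 3, 0, 0, 1, 0, 0, 1, 1, 0]
Reconstruct: [0, 0, 0, 1, 1, 1, 4, 7, 8]


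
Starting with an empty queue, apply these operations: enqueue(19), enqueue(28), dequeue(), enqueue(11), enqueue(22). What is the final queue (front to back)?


enqueue(19) -> [19]
enqueue(28) -> [19, 28]
dequeue() returns 19 -> [28]
enqueue(11) -> [28, 11]
enqueue(22) -> [28, 11, 22]
Final queue (front to back): [28, 11, 22]


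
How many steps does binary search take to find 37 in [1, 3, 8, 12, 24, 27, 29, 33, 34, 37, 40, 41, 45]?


Search for 37:
[0,12] mid=6 arr[6]=29
[7,12] mid=9 arr[9]=37
Total: 2 comparisons


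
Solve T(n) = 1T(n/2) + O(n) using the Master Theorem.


a=1, b=2, c=1. log_2(1)=0 < c=1. Case 3: O(n^c) = O(n)
Complexity: O(n)


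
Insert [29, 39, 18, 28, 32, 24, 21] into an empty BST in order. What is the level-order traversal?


Root = 29; build tree by BST insertion.
Level-Order traversal: [29, 18, 39, 28, 32, 24, 21]


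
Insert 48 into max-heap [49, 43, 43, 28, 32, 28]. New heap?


Append 48: [49, 43, 43, 28, 32, 28, 48]
Bubble up: swap idx 6(48) with idx 2(43)
Result: [49, 43, 48, 28, 32, 28, 43]


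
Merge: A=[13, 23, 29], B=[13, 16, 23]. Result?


Compare heads, take smaller each step.
Merged: [13, 13, 16, 23, 23, 29]


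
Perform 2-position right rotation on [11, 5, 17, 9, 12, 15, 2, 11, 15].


Right rotate by 2: [11, 15, 11, 5, 17, 9, 12, 15, 2]


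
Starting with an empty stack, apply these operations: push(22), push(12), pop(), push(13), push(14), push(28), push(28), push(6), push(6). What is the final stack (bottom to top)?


push(22) -> [22]
push(12) -> [22, 12]
pop() returns 12 -> [22]
push(13) -> [22, 13]
push(14) -> [22, 13, 14]
push(28) -> [22, 13, 14, 28]
push(28) -> [22, 13, 14, 28, 28]
push(6) -> [22, 13, 14, 28, 28, 6]
push(6) -> [22, 13, 14, 28, 28, 6, 6]
Final stack (bottom to top): [22, 13, 14, 28, 28, 6, 6]


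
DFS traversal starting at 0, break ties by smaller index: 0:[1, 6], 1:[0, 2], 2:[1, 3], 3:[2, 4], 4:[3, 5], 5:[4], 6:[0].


DFS stack-based: start with [0]
Visit order: [0, 1, 2, 3, 4, 5, 6]


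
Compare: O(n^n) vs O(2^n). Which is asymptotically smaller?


exponential grows slower than n^n
O(2^n) is asymptotically smaller; O(n^n) grows faster


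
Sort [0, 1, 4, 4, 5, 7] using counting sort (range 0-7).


Count array: [1, 1, 0, 0, 2, 1, 0, 1]
Reconstruct: [0, 1, 4, 4, 5, 7]


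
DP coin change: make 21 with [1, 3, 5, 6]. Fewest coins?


dp[0]=0; dp[i]=1+min(dp[i-c] for c in coins)
...dp[16]=3, dp[17]=3, dp[18]=3, dp[19]=4, dp[20]=4, dp[21]=4
Minimum coins for 21 = 4


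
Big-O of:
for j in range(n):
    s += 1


Per nesting level: O(n) = O(n)
Complexity: O(n)


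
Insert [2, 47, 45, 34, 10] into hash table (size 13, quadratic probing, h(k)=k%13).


Insertions: 2->slot 2; 47->slot 8; 45->slot 6; 34->slot 9; 10->slot 10
Table: [None, None, 2, None, None, None, 45, None, 47, 34, 10, None, None]


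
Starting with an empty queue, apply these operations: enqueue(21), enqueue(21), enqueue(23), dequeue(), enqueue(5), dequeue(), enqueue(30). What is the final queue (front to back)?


enqueue(21) -> [21]
enqueue(21) -> [21, 21]
enqueue(23) -> [21, 21, 23]
dequeue() returns 21 -> [21, 23]
enqueue(5) -> [21, 23, 5]
dequeue() returns 21 -> [23, 5]
enqueue(30) -> [23, 5, 30]
Final queue (front to back): [23, 5, 30]


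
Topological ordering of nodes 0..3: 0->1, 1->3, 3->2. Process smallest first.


Kahn's algorithm, process smallest node first
Order: [0, 1, 3, 2]


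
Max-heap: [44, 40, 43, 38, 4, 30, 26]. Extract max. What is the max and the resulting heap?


Max = 44
Replace root with last, heapify down
Resulting heap: [43, 40, 30, 38, 4, 26]


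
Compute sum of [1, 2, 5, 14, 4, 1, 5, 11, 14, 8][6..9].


Prefix sums: [0, 1, 3, 8, 22, 26, 27, 32, 43, 57, 65]
Sum[6..9] = prefix[10] - prefix[6] = 65 - 27 = 38


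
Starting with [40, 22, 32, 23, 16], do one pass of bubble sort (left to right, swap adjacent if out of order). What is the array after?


After one pass: [22, 32, 23, 16, 40]


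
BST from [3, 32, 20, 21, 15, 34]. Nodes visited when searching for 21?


BST root = 3
Search for 21: compare at each node
Path: [3, 32, 20, 21]


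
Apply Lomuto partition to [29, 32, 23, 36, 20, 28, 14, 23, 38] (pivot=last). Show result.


Elements <= 38 go left of pivot.
Result: [29, 32, 23, 36, 20, 28, 14, 23, 38], pivot at index 8


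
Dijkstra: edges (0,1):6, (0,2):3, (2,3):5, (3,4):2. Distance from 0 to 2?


Dijkstra from 0:
Distances: {0: 0, 1: 6, 2: 3, 3: 8, 4: 10}
Shortest distance to 2 = 3, path = [0, 2]


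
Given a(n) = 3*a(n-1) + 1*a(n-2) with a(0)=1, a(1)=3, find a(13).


Build bottom-up:
...a(11)=467280, a(12)=1543321, a(13)=3*1543321+1*467280=5097243


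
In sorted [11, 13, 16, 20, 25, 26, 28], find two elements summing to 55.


Two pointers: lo=0, hi=6
No pair sums to 55


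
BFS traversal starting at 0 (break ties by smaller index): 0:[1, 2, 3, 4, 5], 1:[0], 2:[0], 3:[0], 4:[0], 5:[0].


BFS queue: start with [0]
Visit order: [0, 1, 2, 3, 4, 5]


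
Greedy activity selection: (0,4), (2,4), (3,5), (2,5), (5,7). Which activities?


Greedy: pick earliest-ending, then skip overlaps.
Selected (2 activities): [(0, 4), (5, 7)]


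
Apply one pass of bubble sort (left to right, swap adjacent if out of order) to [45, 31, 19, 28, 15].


After one pass: [31, 19, 28, 15, 45]


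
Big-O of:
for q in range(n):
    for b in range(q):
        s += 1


Per nesting level: O(n) * O(n) [triangular over q] = O(n^2)
Complexity: O(n^2)


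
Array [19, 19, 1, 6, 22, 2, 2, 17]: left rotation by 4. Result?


Left rotate by 4: [22, 2, 2, 17, 19, 19, 1, 6]


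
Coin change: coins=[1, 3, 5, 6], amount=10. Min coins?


dp[0]=0; dp[i]=1+min(dp[i-c] for c in coins)
...dp[5]=1, dp[6]=1, dp[7]=2, dp[8]=2, dp[9]=2, dp[10]=2
Minimum coins for 10 = 2


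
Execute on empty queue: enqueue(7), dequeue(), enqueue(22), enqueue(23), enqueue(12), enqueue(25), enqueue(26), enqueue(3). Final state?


enqueue(7) -> [7]
dequeue() returns 7 -> []
enqueue(22) -> [22]
enqueue(23) -> [22, 23]
enqueue(12) -> [22, 23, 12]
enqueue(25) -> [22, 23, 12, 25]
enqueue(26) -> [22, 23, 12, 25, 26]
enqueue(3) -> [22, 23, 12, 25, 26, 3]
Final queue (front to back): [22, 23, 12, 25, 26, 3]


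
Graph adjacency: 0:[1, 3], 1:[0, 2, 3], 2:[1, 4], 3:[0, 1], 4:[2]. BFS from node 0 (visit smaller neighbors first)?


BFS queue: start with [0]
Visit order: [0, 1, 3, 2, 4]


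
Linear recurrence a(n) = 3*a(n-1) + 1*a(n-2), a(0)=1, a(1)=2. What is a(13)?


Build bottom-up:
...a(11)=325799, a(12)=1076041, a(13)=3*1076041+1*325799=3553922


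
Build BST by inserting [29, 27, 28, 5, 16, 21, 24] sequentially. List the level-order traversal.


Root = 29; build tree by BST insertion.
Level-Order traversal: [29, 27, 5, 28, 16, 21, 24]


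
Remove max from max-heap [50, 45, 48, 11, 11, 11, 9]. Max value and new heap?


Max = 50
Replace root with last, heapify down
Resulting heap: [48, 45, 11, 11, 11, 9]


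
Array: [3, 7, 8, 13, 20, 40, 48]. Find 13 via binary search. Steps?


Search for 13:
[0,6] mid=3 arr[3]=13
Total: 1 comparisons


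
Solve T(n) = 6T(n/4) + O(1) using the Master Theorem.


a=6, b=4, c=0. log_4(6)=1.292 > c=0. Case 1: O(n^log_b(a)) = O(n^1.292)
Complexity: O(n^1.292)


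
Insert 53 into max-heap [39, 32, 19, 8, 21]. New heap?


Append 53: [39, 32, 19, 8, 21, 53]
Bubble up: swap idx 5(53) with idx 2(19); swap idx 2(53) with idx 0(39)
Result: [53, 32, 39, 8, 21, 19]


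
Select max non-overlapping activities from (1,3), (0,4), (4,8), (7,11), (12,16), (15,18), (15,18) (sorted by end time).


Greedy: pick earliest-ending, then skip overlaps.
Selected (3 activities): [(1, 3), (4, 8), (12, 16)]


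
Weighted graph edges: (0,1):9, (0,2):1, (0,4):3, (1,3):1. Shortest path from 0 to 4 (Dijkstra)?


Dijkstra from 0:
Distances: {0: 0, 1: 9, 2: 1, 3: 10, 4: 3}
Shortest distance to 4 = 3, path = [0, 4]


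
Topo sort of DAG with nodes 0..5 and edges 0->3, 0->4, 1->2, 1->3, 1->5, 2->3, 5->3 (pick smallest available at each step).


Kahn's algorithm, process smallest node first
Order: [0, 1, 2, 4, 5, 3]


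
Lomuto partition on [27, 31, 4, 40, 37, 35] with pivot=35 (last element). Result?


Elements <= 35 go left of pivot.
Result: [27, 31, 4, 35, 37, 40], pivot at index 3


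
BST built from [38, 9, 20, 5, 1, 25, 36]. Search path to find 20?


BST root = 38
Search for 20: compare at each node
Path: [38, 9, 20]


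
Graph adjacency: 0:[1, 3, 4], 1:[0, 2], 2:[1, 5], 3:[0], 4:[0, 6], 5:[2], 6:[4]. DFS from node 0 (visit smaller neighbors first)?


DFS stack-based: start with [0]
Visit order: [0, 1, 2, 5, 3, 4, 6]


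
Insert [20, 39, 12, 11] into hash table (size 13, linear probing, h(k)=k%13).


Insertions: 20->slot 7; 39->slot 0; 12->slot 12; 11->slot 11
Table: [39, None, None, None, None, None, None, 20, None, None, None, 11, 12]


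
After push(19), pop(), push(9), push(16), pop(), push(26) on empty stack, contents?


push(19) -> [19]
pop() returns 19 -> []
push(9) -> [9]
push(16) -> [9, 16]
pop() returns 16 -> [9]
push(26) -> [9, 26]
Final stack (bottom to top): [9, 26]


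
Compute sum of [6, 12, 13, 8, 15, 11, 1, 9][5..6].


Prefix sums: [0, 6, 18, 31, 39, 54, 65, 66, 75]
Sum[5..6] = prefix[7] - prefix[5] = 66 - 54 = 12


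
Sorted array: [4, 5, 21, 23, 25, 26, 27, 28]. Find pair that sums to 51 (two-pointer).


Two pointers: lo=0, hi=7
Found pair: (23, 28) summing to 51


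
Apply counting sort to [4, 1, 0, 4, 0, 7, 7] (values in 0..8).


Count array: [2, 1, 0, 0, 2, 0, 0, 2, 0]
Reconstruct: [0, 0, 1, 4, 4, 7, 7]


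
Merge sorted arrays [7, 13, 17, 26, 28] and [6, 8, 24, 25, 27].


Compare heads, take smaller each step.
Merged: [6, 7, 8, 13, 17, 24, 25, 26, 27, 28]


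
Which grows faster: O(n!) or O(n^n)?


factorial grows slower than n^n
O(n!) is asymptotically smaller; O(n^n) grows faster


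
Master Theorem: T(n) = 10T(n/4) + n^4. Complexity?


a=10, b=4, c=4. log_4(10)=1.661 < c=4. Case 3: O(n^c) = O(n^4)
Complexity: O(n^4)


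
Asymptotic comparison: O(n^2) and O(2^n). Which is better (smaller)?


quadratic grows slower than exponential
O(n^2) is asymptotically smaller; O(2^n) grows faster


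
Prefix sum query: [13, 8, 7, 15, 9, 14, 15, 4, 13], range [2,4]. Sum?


Prefix sums: [0, 13, 21, 28, 43, 52, 66, 81, 85, 98]
Sum[2..4] = prefix[5] - prefix[2] = 52 - 21 = 31


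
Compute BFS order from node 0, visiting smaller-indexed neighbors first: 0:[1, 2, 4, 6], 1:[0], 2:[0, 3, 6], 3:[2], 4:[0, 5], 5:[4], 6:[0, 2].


BFS queue: start with [0]
Visit order: [0, 1, 2, 4, 6, 3, 5]


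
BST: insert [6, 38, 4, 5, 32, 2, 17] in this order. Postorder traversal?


Root = 6; build tree by BST insertion.
Postorder traversal: [2, 5, 4, 17, 32, 38, 6]


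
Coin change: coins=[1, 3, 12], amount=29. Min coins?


dp[0]=0; dp[i]=1+min(dp[i-c] for c in coins)
...dp[24]=2, dp[25]=3, dp[26]=4, dp[27]=3, dp[28]=4, dp[29]=5
Minimum coins for 29 = 5


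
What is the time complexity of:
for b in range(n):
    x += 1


Per nesting level: O(n) = O(n)
Complexity: O(n)


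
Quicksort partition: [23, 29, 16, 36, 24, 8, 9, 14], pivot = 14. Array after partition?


Elements <= 14 go left of pivot.
Result: [8, 9, 14, 36, 24, 23, 29, 16], pivot at index 2


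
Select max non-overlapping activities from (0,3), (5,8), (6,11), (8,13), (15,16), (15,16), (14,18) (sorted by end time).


Greedy: pick earliest-ending, then skip overlaps.
Selected (4 activities): [(0, 3), (5, 8), (8, 13), (15, 16)]


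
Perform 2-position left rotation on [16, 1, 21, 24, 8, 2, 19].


Left rotate by 2: [21, 24, 8, 2, 19, 16, 1]


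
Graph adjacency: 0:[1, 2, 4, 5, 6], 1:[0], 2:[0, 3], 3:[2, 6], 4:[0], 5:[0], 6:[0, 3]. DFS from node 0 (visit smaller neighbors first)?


DFS stack-based: start with [0]
Visit order: [0, 1, 2, 3, 6, 4, 5]


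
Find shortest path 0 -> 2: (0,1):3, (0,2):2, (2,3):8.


Dijkstra from 0:
Distances: {0: 0, 1: 3, 2: 2, 3: 10}
Shortest distance to 2 = 2, path = [0, 2]


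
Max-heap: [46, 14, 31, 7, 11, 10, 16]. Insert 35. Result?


Append 35: [46, 14, 31, 7, 11, 10, 16, 35]
Bubble up: swap idx 7(35) with idx 3(7); swap idx 3(35) with idx 1(14)
Result: [46, 35, 31, 14, 11, 10, 16, 7]


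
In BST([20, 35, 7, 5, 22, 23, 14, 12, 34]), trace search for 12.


BST root = 20
Search for 12: compare at each node
Path: [20, 7, 14, 12]


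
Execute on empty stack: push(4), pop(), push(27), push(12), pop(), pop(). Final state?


push(4) -> [4]
pop() returns 4 -> []
push(27) -> [27]
push(12) -> [27, 12]
pop() returns 12 -> [27]
pop() returns 27 -> []
Final stack (bottom to top): []


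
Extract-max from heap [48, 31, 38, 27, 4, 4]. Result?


Max = 48
Replace root with last, heapify down
Resulting heap: [38, 31, 4, 27, 4]


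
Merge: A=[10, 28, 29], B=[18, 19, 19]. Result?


Compare heads, take smaller each step.
Merged: [10, 18, 19, 19, 28, 29]


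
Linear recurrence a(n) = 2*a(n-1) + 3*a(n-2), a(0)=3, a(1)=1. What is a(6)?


Build bottom-up:
...a(4)=83, a(5)=241, a(6)=2*241+3*83=731


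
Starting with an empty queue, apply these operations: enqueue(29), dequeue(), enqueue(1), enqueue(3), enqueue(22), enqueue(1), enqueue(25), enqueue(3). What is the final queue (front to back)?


enqueue(29) -> [29]
dequeue() returns 29 -> []
enqueue(1) -> [1]
enqueue(3) -> [1, 3]
enqueue(22) -> [1, 3, 22]
enqueue(1) -> [1, 3, 22, 1]
enqueue(25) -> [1, 3, 22, 1, 25]
enqueue(3) -> [1, 3, 22, 1, 25, 3]
Final queue (front to back): [1, 3, 22, 1, 25, 3]


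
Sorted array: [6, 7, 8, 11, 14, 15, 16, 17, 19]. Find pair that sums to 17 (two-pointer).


Two pointers: lo=0, hi=8
Found pair: (6, 11) summing to 17


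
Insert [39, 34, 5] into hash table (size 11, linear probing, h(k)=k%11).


Insertions: 39->slot 6; 34->slot 1; 5->slot 5
Table: [None, 34, None, None, None, 5, 39, None, None, None, None]


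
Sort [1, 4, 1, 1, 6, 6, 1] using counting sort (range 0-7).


Count array: [0, 4, 0, 0, 1, 0, 2, 0]
Reconstruct: [1, 1, 1, 1, 4, 6, 6]


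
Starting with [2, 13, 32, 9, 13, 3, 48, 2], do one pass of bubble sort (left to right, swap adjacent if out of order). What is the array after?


After one pass: [2, 13, 9, 13, 3, 32, 2, 48]


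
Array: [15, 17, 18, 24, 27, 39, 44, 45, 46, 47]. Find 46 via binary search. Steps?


Search for 46:
[0,9] mid=4 arr[4]=27
[5,9] mid=7 arr[7]=45
[8,9] mid=8 arr[8]=46
Total: 3 comparisons


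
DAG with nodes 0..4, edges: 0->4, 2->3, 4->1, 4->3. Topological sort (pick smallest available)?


Kahn's algorithm, process smallest node first
Order: [0, 2, 4, 1, 3]


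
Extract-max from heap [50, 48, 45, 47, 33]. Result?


Max = 50
Replace root with last, heapify down
Resulting heap: [48, 47, 45, 33]


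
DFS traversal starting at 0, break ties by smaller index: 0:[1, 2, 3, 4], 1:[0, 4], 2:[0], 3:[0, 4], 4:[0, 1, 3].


DFS stack-based: start with [0]
Visit order: [0, 1, 4, 3, 2]


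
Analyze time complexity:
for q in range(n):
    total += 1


Per nesting level: O(n) = O(n)
Complexity: O(n)


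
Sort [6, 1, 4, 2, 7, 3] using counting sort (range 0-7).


Count array: [0, 1, 1, 1, 1, 0, 1, 1]
Reconstruct: [1, 2, 3, 4, 6, 7]


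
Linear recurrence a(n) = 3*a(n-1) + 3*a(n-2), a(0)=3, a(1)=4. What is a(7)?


Build bottom-up:
...a(5)=1089, a(6)=4131, a(7)=3*4131+3*1089=15660


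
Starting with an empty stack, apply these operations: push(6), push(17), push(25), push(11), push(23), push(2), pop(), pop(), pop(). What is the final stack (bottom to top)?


push(6) -> [6]
push(17) -> [6, 17]
push(25) -> [6, 17, 25]
push(11) -> [6, 17, 25, 11]
push(23) -> [6, 17, 25, 11, 23]
push(2) -> [6, 17, 25, 11, 23, 2]
pop() returns 2 -> [6, 17, 25, 11, 23]
pop() returns 23 -> [6, 17, 25, 11]
pop() returns 11 -> [6, 17, 25]
Final stack (bottom to top): [6, 17, 25]


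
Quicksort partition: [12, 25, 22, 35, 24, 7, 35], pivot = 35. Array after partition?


Elements <= 35 go left of pivot.
Result: [12, 25, 22, 35, 24, 7, 35], pivot at index 6


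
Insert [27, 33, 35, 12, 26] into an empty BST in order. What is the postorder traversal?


Root = 27; build tree by BST insertion.
Postorder traversal: [26, 12, 35, 33, 27]


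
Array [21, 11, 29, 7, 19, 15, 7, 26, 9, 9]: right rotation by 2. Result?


Right rotate by 2: [9, 9, 21, 11, 29, 7, 19, 15, 7, 26]


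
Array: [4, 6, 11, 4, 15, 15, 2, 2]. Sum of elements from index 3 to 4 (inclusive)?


Prefix sums: [0, 4, 10, 21, 25, 40, 55, 57, 59]
Sum[3..4] = prefix[5] - prefix[3] = 40 - 21 = 19


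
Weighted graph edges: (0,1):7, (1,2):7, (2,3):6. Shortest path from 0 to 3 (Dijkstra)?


Dijkstra from 0:
Distances: {0: 0, 1: 7, 2: 14, 3: 20}
Shortest distance to 3 = 20, path = [0, 1, 2, 3]


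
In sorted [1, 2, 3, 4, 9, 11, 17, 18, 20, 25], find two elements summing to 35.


Two pointers: lo=0, hi=9
Found pair: (17, 18) summing to 35


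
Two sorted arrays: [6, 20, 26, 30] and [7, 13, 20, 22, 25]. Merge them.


Compare heads, take smaller each step.
Merged: [6, 7, 13, 20, 20, 22, 25, 26, 30]


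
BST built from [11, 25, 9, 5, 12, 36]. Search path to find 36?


BST root = 11
Search for 36: compare at each node
Path: [11, 25, 36]


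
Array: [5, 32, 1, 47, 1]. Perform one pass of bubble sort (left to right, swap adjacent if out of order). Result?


After one pass: [5, 1, 32, 1, 47]


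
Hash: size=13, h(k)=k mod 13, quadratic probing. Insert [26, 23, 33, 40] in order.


Insertions: 26->slot 0; 23->slot 10; 33->slot 7; 40->slot 1
Table: [26, 40, None, None, None, None, None, 33, None, None, 23, None, None]


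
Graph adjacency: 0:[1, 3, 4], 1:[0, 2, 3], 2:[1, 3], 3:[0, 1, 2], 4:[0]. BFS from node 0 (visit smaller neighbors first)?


BFS queue: start with [0]
Visit order: [0, 1, 3, 4, 2]


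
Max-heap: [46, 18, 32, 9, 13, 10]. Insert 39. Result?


Append 39: [46, 18, 32, 9, 13, 10, 39]
Bubble up: swap idx 6(39) with idx 2(32)
Result: [46, 18, 39, 9, 13, 10, 32]


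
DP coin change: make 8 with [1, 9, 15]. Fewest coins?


dp[0]=0; dp[i]=1+min(dp[i-c] for c in coins)
...dp[3]=3, dp[4]=4, dp[5]=5, dp[6]=6, dp[7]=7, dp[8]=8
Minimum coins for 8 = 8


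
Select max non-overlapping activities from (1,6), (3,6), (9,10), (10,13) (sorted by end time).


Greedy: pick earliest-ending, then skip overlaps.
Selected (3 activities): [(1, 6), (9, 10), (10, 13)]


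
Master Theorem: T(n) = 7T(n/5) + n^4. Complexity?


a=7, b=5, c=4. log_5(7)=1.209 < c=4. Case 3: O(n^c) = O(n^4)
Complexity: O(n^4)


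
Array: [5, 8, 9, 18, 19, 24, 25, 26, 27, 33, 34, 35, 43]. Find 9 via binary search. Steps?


Search for 9:
[0,12] mid=6 arr[6]=25
[0,5] mid=2 arr[2]=9
Total: 2 comparisons


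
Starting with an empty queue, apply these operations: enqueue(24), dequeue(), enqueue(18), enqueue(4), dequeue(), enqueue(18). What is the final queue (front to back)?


enqueue(24) -> [24]
dequeue() returns 24 -> []
enqueue(18) -> [18]
enqueue(4) -> [18, 4]
dequeue() returns 18 -> [4]
enqueue(18) -> [4, 18]
Final queue (front to back): [4, 18]


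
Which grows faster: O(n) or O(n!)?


linear grows slower than factorial
O(n) is asymptotically smaller; O(n!) grows faster


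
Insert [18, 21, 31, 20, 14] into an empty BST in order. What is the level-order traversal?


Root = 18; build tree by BST insertion.
Level-Order traversal: [18, 14, 21, 20, 31]


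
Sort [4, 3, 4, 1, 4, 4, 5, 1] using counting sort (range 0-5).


Count array: [0, 2, 0, 1, 4, 1]
Reconstruct: [1, 1, 3, 4, 4, 4, 4, 5]


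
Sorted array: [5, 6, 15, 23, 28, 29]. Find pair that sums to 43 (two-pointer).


Two pointers: lo=0, hi=5
Found pair: (15, 28) summing to 43


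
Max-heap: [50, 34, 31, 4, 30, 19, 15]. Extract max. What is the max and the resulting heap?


Max = 50
Replace root with last, heapify down
Resulting heap: [34, 30, 31, 4, 15, 19]


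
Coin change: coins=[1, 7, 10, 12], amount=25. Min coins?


dp[0]=0; dp[i]=1+min(dp[i-c] for c in coins)
...dp[20]=2, dp[21]=3, dp[22]=2, dp[23]=3, dp[24]=2, dp[25]=3
Minimum coins for 25 = 3


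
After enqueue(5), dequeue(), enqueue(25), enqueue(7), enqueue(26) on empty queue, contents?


enqueue(5) -> [5]
dequeue() returns 5 -> []
enqueue(25) -> [25]
enqueue(7) -> [25, 7]
enqueue(26) -> [25, 7, 26]
Final queue (front to back): [25, 7, 26]


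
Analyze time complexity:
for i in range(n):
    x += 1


Per nesting level: O(n) = O(n)
Complexity: O(n)


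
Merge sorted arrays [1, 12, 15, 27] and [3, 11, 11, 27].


Compare heads, take smaller each step.
Merged: [1, 3, 11, 11, 12, 15, 27, 27]


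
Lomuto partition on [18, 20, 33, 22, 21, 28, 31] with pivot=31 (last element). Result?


Elements <= 31 go left of pivot.
Result: [18, 20, 22, 21, 28, 31, 33], pivot at index 5


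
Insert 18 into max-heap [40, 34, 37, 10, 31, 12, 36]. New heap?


Append 18: [40, 34, 37, 10, 31, 12, 36, 18]
Bubble up: swap idx 7(18) with idx 3(10)
Result: [40, 34, 37, 18, 31, 12, 36, 10]


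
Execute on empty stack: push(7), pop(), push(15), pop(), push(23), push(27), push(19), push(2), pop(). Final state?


push(7) -> [7]
pop() returns 7 -> []
push(15) -> [15]
pop() returns 15 -> []
push(23) -> [23]
push(27) -> [23, 27]
push(19) -> [23, 27, 19]
push(2) -> [23, 27, 19, 2]
pop() returns 2 -> [23, 27, 19]
Final stack (bottom to top): [23, 27, 19]


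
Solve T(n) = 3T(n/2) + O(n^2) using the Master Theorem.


a=3, b=2, c=2. log_2(3)=1.585 < c=2. Case 3: O(n^c) = O(n^2)
Complexity: O(n^2)


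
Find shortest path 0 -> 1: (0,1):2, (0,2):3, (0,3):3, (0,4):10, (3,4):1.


Dijkstra from 0:
Distances: {0: 0, 1: 2, 2: 3, 3: 3, 4: 4}
Shortest distance to 1 = 2, path = [0, 1]


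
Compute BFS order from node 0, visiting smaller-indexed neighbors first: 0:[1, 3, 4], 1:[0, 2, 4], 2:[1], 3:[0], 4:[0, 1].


BFS queue: start with [0]
Visit order: [0, 1, 3, 4, 2]


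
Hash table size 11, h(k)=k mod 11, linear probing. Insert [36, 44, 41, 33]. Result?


Insertions: 36->slot 3; 44->slot 0; 41->slot 8; 33->slot 1
Table: [44, 33, None, 36, None, None, None, None, 41, None, None]


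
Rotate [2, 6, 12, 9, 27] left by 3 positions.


Left rotate by 3: [9, 27, 2, 6, 12]


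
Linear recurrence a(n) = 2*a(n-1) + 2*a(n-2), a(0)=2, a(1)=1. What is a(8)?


Build bottom-up:
...a(6)=296, a(7)=808, a(8)=2*808+2*296=2208


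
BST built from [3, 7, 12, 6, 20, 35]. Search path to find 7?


BST root = 3
Search for 7: compare at each node
Path: [3, 7]


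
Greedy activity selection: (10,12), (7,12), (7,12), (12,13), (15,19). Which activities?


Greedy: pick earliest-ending, then skip overlaps.
Selected (3 activities): [(10, 12), (12, 13), (15, 19)]


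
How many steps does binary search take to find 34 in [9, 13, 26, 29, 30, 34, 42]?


Search for 34:
[0,6] mid=3 arr[3]=29
[4,6] mid=5 arr[5]=34
Total: 2 comparisons


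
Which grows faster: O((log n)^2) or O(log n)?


logarithmic grows slower than polylogarithmic
O(log n) is asymptotically smaller; O((log n)^2) grows faster


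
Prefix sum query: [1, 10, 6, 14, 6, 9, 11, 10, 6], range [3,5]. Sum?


Prefix sums: [0, 1, 11, 17, 31, 37, 46, 57, 67, 73]
Sum[3..5] = prefix[6] - prefix[3] = 46 - 17 = 29


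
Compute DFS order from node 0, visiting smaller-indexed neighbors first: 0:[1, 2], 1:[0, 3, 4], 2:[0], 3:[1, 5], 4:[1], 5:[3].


DFS stack-based: start with [0]
Visit order: [0, 1, 3, 5, 4, 2]


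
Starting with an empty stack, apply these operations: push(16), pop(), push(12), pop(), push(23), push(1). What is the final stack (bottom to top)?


push(16) -> [16]
pop() returns 16 -> []
push(12) -> [12]
pop() returns 12 -> []
push(23) -> [23]
push(1) -> [23, 1]
Final stack (bottom to top): [23, 1]


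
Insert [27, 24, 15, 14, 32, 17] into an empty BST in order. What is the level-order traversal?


Root = 27; build tree by BST insertion.
Level-Order traversal: [27, 24, 32, 15, 14, 17]


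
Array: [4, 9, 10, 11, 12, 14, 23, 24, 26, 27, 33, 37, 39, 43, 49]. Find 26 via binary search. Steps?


Search for 26:
[0,14] mid=7 arr[7]=24
[8,14] mid=11 arr[11]=37
[8,10] mid=9 arr[9]=27
[8,8] mid=8 arr[8]=26
Total: 4 comparisons


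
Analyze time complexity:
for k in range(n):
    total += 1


Per nesting level: O(n) = O(n)
Complexity: O(n)


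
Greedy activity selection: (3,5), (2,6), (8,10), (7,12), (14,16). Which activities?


Greedy: pick earliest-ending, then skip overlaps.
Selected (3 activities): [(3, 5), (8, 10), (14, 16)]


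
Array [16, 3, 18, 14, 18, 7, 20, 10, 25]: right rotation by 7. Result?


Right rotate by 7: [18, 14, 18, 7, 20, 10, 25, 16, 3]


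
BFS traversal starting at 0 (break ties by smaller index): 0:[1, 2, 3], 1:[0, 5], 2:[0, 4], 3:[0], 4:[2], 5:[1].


BFS queue: start with [0]
Visit order: [0, 1, 2, 3, 5, 4]


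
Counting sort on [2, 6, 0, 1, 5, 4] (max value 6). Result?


Count array: [1, 1, 1, 0, 1, 1, 1]
Reconstruct: [0, 1, 2, 4, 5, 6]


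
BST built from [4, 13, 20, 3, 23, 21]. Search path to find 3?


BST root = 4
Search for 3: compare at each node
Path: [4, 3]


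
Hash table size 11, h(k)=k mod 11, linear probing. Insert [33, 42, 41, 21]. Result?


Insertions: 33->slot 0; 42->slot 9; 41->slot 8; 21->slot 10
Table: [33, None, None, None, None, None, None, None, 41, 42, 21]


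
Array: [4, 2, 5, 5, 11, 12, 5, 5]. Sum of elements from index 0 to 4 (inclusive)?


Prefix sums: [0, 4, 6, 11, 16, 27, 39, 44, 49]
Sum[0..4] = prefix[5] - prefix[0] = 27 - 0 = 27


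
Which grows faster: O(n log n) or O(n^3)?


linearithmic grows slower than cubic
O(n log n) is asymptotically smaller; O(n^3) grows faster


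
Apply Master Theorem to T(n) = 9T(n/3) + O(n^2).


a=9, b=3, c=2. log_3(9)=2 = c=2. Case 2: O(n^c log n) = O(n^2 log n)
Complexity: O(n^2 log n)


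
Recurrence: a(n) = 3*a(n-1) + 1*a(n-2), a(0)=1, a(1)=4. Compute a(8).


Build bottom-up:
...a(6)=1549, a(7)=5116, a(8)=3*5116+1*1549=16897


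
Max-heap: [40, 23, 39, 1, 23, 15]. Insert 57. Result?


Append 57: [40, 23, 39, 1, 23, 15, 57]
Bubble up: swap idx 6(57) with idx 2(39); swap idx 2(57) with idx 0(40)
Result: [57, 23, 40, 1, 23, 15, 39]


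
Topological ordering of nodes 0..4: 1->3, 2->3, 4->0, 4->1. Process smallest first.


Kahn's algorithm, process smallest node first
Order: [2, 4, 0, 1, 3]


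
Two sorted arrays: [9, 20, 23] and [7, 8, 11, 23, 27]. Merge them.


Compare heads, take smaller each step.
Merged: [7, 8, 9, 11, 20, 23, 23, 27]


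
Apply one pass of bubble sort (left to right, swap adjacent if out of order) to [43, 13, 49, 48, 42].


After one pass: [13, 43, 48, 42, 49]


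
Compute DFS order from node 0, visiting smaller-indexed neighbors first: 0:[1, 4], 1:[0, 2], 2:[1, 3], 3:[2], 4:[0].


DFS stack-based: start with [0]
Visit order: [0, 1, 2, 3, 4]


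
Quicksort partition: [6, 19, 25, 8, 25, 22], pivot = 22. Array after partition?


Elements <= 22 go left of pivot.
Result: [6, 19, 8, 22, 25, 25], pivot at index 3


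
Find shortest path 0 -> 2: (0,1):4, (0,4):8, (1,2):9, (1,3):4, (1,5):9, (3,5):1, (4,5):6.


Dijkstra from 0:
Distances: {0: 0, 1: 4, 2: 13, 3: 8, 4: 8, 5: 9}
Shortest distance to 2 = 13, path = [0, 1, 2]


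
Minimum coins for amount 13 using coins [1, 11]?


dp[0]=0; dp[i]=1+min(dp[i-c] for c in coins)
...dp[8]=8, dp[9]=9, dp[10]=10, dp[11]=1, dp[12]=2, dp[13]=3
Minimum coins for 13 = 3


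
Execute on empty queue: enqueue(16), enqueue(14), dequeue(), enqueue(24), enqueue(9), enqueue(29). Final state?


enqueue(16) -> [16]
enqueue(14) -> [16, 14]
dequeue() returns 16 -> [14]
enqueue(24) -> [14, 24]
enqueue(9) -> [14, 24, 9]
enqueue(29) -> [14, 24, 9, 29]
Final queue (front to back): [14, 24, 9, 29]


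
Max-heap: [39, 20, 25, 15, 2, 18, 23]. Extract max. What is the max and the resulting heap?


Max = 39
Replace root with last, heapify down
Resulting heap: [25, 20, 23, 15, 2, 18]


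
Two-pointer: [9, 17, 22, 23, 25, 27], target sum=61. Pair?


Two pointers: lo=0, hi=5
No pair sums to 61


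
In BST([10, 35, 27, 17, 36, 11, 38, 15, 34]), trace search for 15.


BST root = 10
Search for 15: compare at each node
Path: [10, 35, 27, 17, 11, 15]


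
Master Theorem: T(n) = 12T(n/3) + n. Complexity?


a=12, b=3, c=1. log_3(12)=2.262 > c=1. Case 1: O(n^log_b(a)) = O(n^2.262)
Complexity: O(n^2.262)


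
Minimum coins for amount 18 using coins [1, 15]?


dp[0]=0; dp[i]=1+min(dp[i-c] for c in coins)
...dp[13]=13, dp[14]=14, dp[15]=1, dp[16]=2, dp[17]=3, dp[18]=4
Minimum coins for 18 = 4


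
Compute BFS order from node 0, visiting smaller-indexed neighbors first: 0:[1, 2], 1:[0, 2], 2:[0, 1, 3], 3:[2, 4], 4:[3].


BFS queue: start with [0]
Visit order: [0, 1, 2, 3, 4]


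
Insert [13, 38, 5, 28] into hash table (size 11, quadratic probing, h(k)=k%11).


Insertions: 13->slot 2; 38->slot 5; 5->slot 6; 28->slot 7
Table: [None, None, 13, None, None, 38, 5, 28, None, None, None]


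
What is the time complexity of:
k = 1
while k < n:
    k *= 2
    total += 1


Per nesting level: O(log n) = O(log n)
Complexity: O(log n)


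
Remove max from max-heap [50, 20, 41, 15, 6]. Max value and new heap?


Max = 50
Replace root with last, heapify down
Resulting heap: [41, 20, 6, 15]


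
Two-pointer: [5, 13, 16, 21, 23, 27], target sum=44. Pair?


Two pointers: lo=0, hi=5
Found pair: (21, 23) summing to 44


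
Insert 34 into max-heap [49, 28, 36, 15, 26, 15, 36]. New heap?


Append 34: [49, 28, 36, 15, 26, 15, 36, 34]
Bubble up: swap idx 7(34) with idx 3(15); swap idx 3(34) with idx 1(28)
Result: [49, 34, 36, 28, 26, 15, 36, 15]


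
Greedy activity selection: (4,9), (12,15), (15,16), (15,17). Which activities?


Greedy: pick earliest-ending, then skip overlaps.
Selected (3 activities): [(4, 9), (12, 15), (15, 16)]


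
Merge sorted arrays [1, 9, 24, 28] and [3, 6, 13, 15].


Compare heads, take smaller each step.
Merged: [1, 3, 6, 9, 13, 15, 24, 28]


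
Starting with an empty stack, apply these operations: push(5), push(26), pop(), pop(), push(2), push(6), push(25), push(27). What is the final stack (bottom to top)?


push(5) -> [5]
push(26) -> [5, 26]
pop() returns 26 -> [5]
pop() returns 5 -> []
push(2) -> [2]
push(6) -> [2, 6]
push(25) -> [2, 6, 25]
push(27) -> [2, 6, 25, 27]
Final stack (bottom to top): [2, 6, 25, 27]


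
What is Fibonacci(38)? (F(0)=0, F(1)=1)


F(n)=F(n-1)+F(n-2)
...F(36)=14930352, F(37)=24157817, F(38)=39088169


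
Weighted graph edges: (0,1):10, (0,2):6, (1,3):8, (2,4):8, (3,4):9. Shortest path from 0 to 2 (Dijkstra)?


Dijkstra from 0:
Distances: {0: 0, 1: 10, 2: 6, 3: 18, 4: 14}
Shortest distance to 2 = 6, path = [0, 2]


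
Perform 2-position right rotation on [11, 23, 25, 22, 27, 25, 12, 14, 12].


Right rotate by 2: [14, 12, 11, 23, 25, 22, 27, 25, 12]


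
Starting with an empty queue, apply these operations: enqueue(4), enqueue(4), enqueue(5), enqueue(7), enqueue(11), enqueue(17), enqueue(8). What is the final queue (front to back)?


enqueue(4) -> [4]
enqueue(4) -> [4, 4]
enqueue(5) -> [4, 4, 5]
enqueue(7) -> [4, 4, 5, 7]
enqueue(11) -> [4, 4, 5, 7, 11]
enqueue(17) -> [4, 4, 5, 7, 11, 17]
enqueue(8) -> [4, 4, 5, 7, 11, 17, 8]
Final queue (front to back): [4, 4, 5, 7, 11, 17, 8]


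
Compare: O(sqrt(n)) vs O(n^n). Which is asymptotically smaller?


sublinear grows slower than n^n
O(sqrt(n)) is asymptotically smaller; O(n^n) grows faster


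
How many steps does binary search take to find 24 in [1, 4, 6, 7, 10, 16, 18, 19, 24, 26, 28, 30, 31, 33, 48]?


Search for 24:
[0,14] mid=7 arr[7]=19
[8,14] mid=11 arr[11]=30
[8,10] mid=9 arr[9]=26
[8,8] mid=8 arr[8]=24
Total: 4 comparisons


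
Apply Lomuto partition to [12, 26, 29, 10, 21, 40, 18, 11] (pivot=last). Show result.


Elements <= 11 go left of pivot.
Result: [10, 11, 29, 12, 21, 40, 18, 26], pivot at index 1


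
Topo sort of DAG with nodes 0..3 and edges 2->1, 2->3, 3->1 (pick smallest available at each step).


Kahn's algorithm, process smallest node first
Order: [0, 2, 3, 1]


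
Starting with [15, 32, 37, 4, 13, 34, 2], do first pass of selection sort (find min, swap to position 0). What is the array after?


After one pass: [2, 32, 37, 4, 13, 34, 15]


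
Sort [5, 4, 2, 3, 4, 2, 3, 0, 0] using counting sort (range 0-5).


Count array: [2, 0, 2, 2, 2, 1]
Reconstruct: [0, 0, 2, 2, 3, 3, 4, 4, 5]


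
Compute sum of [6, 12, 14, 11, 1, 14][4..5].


Prefix sums: [0, 6, 18, 32, 43, 44, 58]
Sum[4..5] = prefix[6] - prefix[4] = 58 - 43 = 15


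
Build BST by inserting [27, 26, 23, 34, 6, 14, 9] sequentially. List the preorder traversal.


Root = 27; build tree by BST insertion.
Preorder traversal: [27, 26, 23, 6, 14, 9, 34]


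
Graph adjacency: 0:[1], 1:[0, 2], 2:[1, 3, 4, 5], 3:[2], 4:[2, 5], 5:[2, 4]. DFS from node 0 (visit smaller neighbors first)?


DFS stack-based: start with [0]
Visit order: [0, 1, 2, 3, 4, 5]


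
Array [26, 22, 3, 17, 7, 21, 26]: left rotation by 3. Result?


Left rotate by 3: [17, 7, 21, 26, 26, 22, 3]


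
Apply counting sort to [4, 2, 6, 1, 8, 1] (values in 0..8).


Count array: [0, 2, 1, 0, 1, 0, 1, 0, 1]
Reconstruct: [1, 1, 2, 4, 6, 8]


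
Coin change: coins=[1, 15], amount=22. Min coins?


dp[0]=0; dp[i]=1+min(dp[i-c] for c in coins)
...dp[17]=3, dp[18]=4, dp[19]=5, dp[20]=6, dp[21]=7, dp[22]=8
Minimum coins for 22 = 8


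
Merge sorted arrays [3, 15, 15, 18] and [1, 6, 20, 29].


Compare heads, take smaller each step.
Merged: [1, 3, 6, 15, 15, 18, 20, 29]


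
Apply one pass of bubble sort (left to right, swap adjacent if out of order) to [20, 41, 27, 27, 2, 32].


After one pass: [20, 27, 27, 2, 32, 41]


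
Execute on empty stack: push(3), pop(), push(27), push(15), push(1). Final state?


push(3) -> [3]
pop() returns 3 -> []
push(27) -> [27]
push(15) -> [27, 15]
push(1) -> [27, 15, 1]
Final stack (bottom to top): [27, 15, 1]


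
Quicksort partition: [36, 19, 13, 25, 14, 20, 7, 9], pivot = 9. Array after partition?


Elements <= 9 go left of pivot.
Result: [7, 9, 13, 25, 14, 20, 36, 19], pivot at index 1


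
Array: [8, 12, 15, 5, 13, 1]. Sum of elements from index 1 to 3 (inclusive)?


Prefix sums: [0, 8, 20, 35, 40, 53, 54]
Sum[1..3] = prefix[4] - prefix[1] = 40 - 8 = 32


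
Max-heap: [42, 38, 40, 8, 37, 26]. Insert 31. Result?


Append 31: [42, 38, 40, 8, 37, 26, 31]
Bubble up: no swaps needed
Result: [42, 38, 40, 8, 37, 26, 31]


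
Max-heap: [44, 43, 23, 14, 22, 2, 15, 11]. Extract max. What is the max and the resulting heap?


Max = 44
Replace root with last, heapify down
Resulting heap: [43, 22, 23, 14, 11, 2, 15]


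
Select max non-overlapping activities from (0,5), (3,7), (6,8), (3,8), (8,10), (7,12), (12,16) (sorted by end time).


Greedy: pick earliest-ending, then skip overlaps.
Selected (4 activities): [(0, 5), (6, 8), (8, 10), (12, 16)]


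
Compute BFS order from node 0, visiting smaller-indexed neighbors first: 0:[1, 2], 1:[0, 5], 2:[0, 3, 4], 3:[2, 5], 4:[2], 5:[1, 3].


BFS queue: start with [0]
Visit order: [0, 1, 2, 5, 3, 4]


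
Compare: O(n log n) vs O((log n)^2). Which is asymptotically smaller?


polylogarithmic grows slower than linearithmic
O((log n)^2) is asymptotically smaller; O(n log n) grows faster


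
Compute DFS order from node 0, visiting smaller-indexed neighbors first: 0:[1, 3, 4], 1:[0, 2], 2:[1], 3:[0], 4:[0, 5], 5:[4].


DFS stack-based: start with [0]
Visit order: [0, 1, 2, 3, 4, 5]


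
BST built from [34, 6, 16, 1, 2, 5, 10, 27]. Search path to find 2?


BST root = 34
Search for 2: compare at each node
Path: [34, 6, 1, 2]


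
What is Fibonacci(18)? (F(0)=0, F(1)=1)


F(n)=F(n-1)+F(n-2)
...F(16)=987, F(17)=1597, F(18)=2584


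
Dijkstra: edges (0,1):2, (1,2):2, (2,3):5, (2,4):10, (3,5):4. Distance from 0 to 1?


Dijkstra from 0:
Distances: {0: 0, 1: 2, 2: 4, 3: 9, 4: 14, 5: 13}
Shortest distance to 1 = 2, path = [0, 1]


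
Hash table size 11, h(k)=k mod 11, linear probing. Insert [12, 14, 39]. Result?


Insertions: 12->slot 1; 14->slot 3; 39->slot 6
Table: [None, 12, None, 14, None, None, 39, None, None, None, None]


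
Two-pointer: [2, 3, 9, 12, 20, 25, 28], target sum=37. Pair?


Two pointers: lo=0, hi=6
Found pair: (9, 28) summing to 37


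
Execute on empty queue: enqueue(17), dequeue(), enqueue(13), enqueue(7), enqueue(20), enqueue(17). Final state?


enqueue(17) -> [17]
dequeue() returns 17 -> []
enqueue(13) -> [13]
enqueue(7) -> [13, 7]
enqueue(20) -> [13, 7, 20]
enqueue(17) -> [13, 7, 20, 17]
Final queue (front to back): [13, 7, 20, 17]


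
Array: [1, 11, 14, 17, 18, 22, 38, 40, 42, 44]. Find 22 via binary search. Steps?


Search for 22:
[0,9] mid=4 arr[4]=18
[5,9] mid=7 arr[7]=40
[5,6] mid=5 arr[5]=22
Total: 3 comparisons


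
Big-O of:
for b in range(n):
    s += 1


Per nesting level: O(n) = O(n)
Complexity: O(n)


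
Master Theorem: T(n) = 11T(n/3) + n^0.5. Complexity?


a=11, b=3, c=0.5. log_3(11)=2.183 > c=0.5. Case 1: O(n^log_b(a)) = O(n^2.183)
Complexity: O(n^2.183)


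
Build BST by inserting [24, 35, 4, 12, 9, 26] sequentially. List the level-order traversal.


Root = 24; build tree by BST insertion.
Level-Order traversal: [24, 4, 35, 12, 26, 9]


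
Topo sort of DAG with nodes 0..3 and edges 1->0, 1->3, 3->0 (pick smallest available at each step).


Kahn's algorithm, process smallest node first
Order: [1, 2, 3, 0]


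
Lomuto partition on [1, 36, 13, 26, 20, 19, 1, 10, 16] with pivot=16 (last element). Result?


Elements <= 16 go left of pivot.
Result: [1, 13, 1, 10, 16, 19, 36, 26, 20], pivot at index 4


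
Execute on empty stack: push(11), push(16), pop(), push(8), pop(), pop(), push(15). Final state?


push(11) -> [11]
push(16) -> [11, 16]
pop() returns 16 -> [11]
push(8) -> [11, 8]
pop() returns 8 -> [11]
pop() returns 11 -> []
push(15) -> [15]
Final stack (bottom to top): [15]


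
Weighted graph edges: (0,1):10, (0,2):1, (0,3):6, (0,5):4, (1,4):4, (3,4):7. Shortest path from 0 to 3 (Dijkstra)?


Dijkstra from 0:
Distances: {0: 0, 1: 10, 2: 1, 3: 6, 4: 13, 5: 4}
Shortest distance to 3 = 6, path = [0, 3]


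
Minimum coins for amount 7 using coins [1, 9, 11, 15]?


dp[0]=0; dp[i]=1+min(dp[i-c] for c in coins)
...dp[2]=2, dp[3]=3, dp[4]=4, dp[5]=5, dp[6]=6, dp[7]=7
Minimum coins for 7 = 7


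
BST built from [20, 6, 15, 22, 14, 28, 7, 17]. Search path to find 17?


BST root = 20
Search for 17: compare at each node
Path: [20, 6, 15, 17]


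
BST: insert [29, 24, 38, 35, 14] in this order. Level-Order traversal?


Root = 29; build tree by BST insertion.
Level-Order traversal: [29, 24, 38, 14, 35]


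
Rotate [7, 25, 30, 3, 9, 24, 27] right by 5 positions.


Right rotate by 5: [30, 3, 9, 24, 27, 7, 25]


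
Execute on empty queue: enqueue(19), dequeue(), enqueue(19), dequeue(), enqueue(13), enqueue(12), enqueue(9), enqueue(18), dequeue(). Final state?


enqueue(19) -> [19]
dequeue() returns 19 -> []
enqueue(19) -> [19]
dequeue() returns 19 -> []
enqueue(13) -> [13]
enqueue(12) -> [13, 12]
enqueue(9) -> [13, 12, 9]
enqueue(18) -> [13, 12, 9, 18]
dequeue() returns 13 -> [12, 9, 18]
Final queue (front to back): [12, 9, 18]
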